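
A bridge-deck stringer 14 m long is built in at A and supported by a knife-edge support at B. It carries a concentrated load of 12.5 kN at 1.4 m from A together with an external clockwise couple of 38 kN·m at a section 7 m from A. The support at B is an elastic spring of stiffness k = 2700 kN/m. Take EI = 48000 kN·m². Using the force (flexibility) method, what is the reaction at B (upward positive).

Choose R_B as the redundant. The primary structure is the cantilever fixed at A.
Downward deflection at the released point B due to the loads:
  point load 12.5 at a = 1.4: Pa²(3L − a)/(6EI) = 165.8/EI
  clockwise couple 38 at a = 7: M₀a(2L − a)/(2EI) = 2793/EI
  δ_0 = 2959/EI
Flexibility coefficient — unit upward force at B: δ_{BB} = L³/(3EI) = 914.7/EI.
With EI = 48000 kN·m²: δ_0 = 0.061641 m and δ_{BB} = 0.019056 m/kN.
Compatibility — the spring shortens by R_B/k under the reaction it provides: δ_0 − R_B·δ_{BB} = R_B/k. With 1/k = 0.00037 m/kN, R_B = δ_0 / (δ_{BB} + 1/k) = 0.061641 / (0.019056 + 0.00037) = 3.173 kN.

R_B = 3.173 kN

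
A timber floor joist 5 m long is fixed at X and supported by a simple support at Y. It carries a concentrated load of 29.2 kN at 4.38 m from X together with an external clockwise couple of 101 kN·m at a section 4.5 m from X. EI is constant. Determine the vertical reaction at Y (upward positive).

R_Y = 53.79 kN

Choose R_Y as the redundant. The primary structure is the cantilever fixed at X.
Free-end deflection of the primary structure under the applied loading (downward +):
  point load 29.2 at a = 4.38: Pa²(3L − a)/(6EI) = 991.5/EI
  clockwise couple 101 at a = 4.5: M₀a(2L − a)/(2EI) = 1250/EI
  δ_0 = 2241/EI
Flexibility coefficient — unit upward force at Y: δ_{YY} = L³/(3EI) = 41.67/EI.
Compatibility at Y: δ_0 − R_Y·δ_{YY} = 0, so R_Y = 2241/41.67 = 53.79 kN.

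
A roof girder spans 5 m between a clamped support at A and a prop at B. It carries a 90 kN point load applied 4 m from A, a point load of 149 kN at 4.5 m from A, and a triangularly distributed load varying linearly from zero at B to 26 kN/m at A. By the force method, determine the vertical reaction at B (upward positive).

R_B = 203.1 kN

Remove the prop at B; the released (primary) structure is a cantilever built in at A.
Downward deflection at the released point B due to the loads:
  point load 90 at a = 4: Pa²(3L − a)/(6EI) = 2640/EI
  point load 149 at a = 4.5: Pa²(3L − a)/(6EI) = 5280/EI
  triangular load, peak 26 at the fixed end: w₀L⁴/(30EI) = 541.7/EI
  δ_0 = 8462/EI
Flexibility coefficient — unit upward force at B: δ_{BB} = L³/(3EI) = 41.67/EI.
The prop prevents deflection at B: R_B = δ_0/δ_{BB} = 8462/41.67 = 203.1 kN.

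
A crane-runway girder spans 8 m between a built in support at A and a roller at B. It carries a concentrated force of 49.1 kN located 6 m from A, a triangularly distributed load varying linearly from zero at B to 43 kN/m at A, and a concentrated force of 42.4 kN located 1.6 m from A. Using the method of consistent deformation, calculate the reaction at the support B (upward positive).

Remove the prop at B; the released (primary) structure is a cantilever built in at A.
Free-end deflection of the primary structure under the applied loading (downward +):
  point load 49.1 at a = 6: Pa²(3L − a)/(6EI) = 5303/EI
  triangular load, peak 43 at the fixed end: w₀L⁴/(30EI) = 5871/EI
  point load 42.4 at a = 1.6: Pa²(3L − a)/(6EI) = 405.2/EI
  δ_0 = 11579/EI
Tip deflection under a unit load at B: L³/(3EI) = 170.7/EI.
The prop prevents deflection at B: R_B = δ_0/δ_{BB} = 11579/170.7 = 67.85 kN.

R_B = 67.85 kN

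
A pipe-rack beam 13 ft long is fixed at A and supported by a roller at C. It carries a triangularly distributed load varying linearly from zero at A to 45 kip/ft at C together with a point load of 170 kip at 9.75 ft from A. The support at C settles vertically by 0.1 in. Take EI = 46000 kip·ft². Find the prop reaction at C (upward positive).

Remove the prop at C; the released (primary) structure is a cantilever built in at A.
Downward deflection at the released point C due to the loads:
  triangular load, peak 45 at the free end: 11w₀L⁴/(120EI) = 117814/EI
  point load 170 at a = 9.75: Pa²(3L − a)/(6EI) = 78783/EI
  δ_0 = 196597/EI
Flexibility coefficient — unit upward force at C: δ_{CC} = L³/(3EI) = 732.3/EI.
With EI = 46000 kip·ft²: δ_0 = 4.2739 ft and δ_{CC} = 0.01592 ft/kip.
Compatibility — the beam at C must follow the support down by 0.008333 ft: δ_0 − R_C·δ_{CC} = 0.008333, so R_C = (4.2739 − 0.008333)/0.01592 = 267.9 kip.

R_C = 267.9 kip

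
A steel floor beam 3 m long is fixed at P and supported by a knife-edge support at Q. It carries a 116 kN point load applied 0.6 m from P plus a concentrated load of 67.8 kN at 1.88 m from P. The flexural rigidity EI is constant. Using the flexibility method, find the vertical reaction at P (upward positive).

Release the roller at Q. Primary structure: cantilever fixed at P.
Primary-structure tip deflection at Q by superposition:
  point load 116 at a = 0.6: Pa²(3L − a)/(6EI) = 58.46/EI
  point load 67.8 at a = 1.88: Pa²(3L − a)/(6EI) = 284.4/EI
  δ_0 = 342.8/EI
Flexibility coefficient — unit upward force at Q: δ_{QQ} = L³/(3EI) = 9/EI.
The prop prevents deflection at Q: R_Q = δ_0/δ_{QQ} = 342.8/9 = 38.09 kN.
Vertical equilibrium: R_P = ΣP − R_Q = 183.8 − 38.09 = 145.7 kN.

R_P = 145.7 kN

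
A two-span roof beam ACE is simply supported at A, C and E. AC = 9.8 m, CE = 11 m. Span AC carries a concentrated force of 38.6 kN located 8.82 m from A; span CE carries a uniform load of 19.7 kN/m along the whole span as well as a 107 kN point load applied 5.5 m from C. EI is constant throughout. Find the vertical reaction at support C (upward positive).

R_C = 252.5 kN

Insert a hinge at C; M_C is the redundant, and each span becomes simply supported.
Rotations at C on the released spans (each span's end-slope, ×1/EI):
  span AC: point load 38.6 at a = 8.82: Pab(L + a)/(6LEI) = 105.7/EI
  span CE: UDL 19.7: wL³/(24EI) = 1093/EI
  span CE: point load 107 at a = 5.5: Pab(L + b)/(6LEI) = 809.2/EI
  relative rotation θ_0 = (105.7 + 1902)/EI = 2007/EI
A unit hogging moment at C produces rotation L₁/(3EI) + L₂/(3EI) = 6.933/EI.
Slope continuity at C: θ_0 = M_C·6.933/EI, so M_C = 2007/6.933 = 289.5 kN·m (hogging).
Span AC, ΣM about A with M_C applied at C: R_C^{AC}·9.8 = 340.5 + 289.5, so R_C^{AC} = 64.28 kN and R_A = 38.6 − 64.28 = -25.68 kN.
Span CE, ΣM about E: R_C^{CE}·11 = 1780 + 289.5, so R_C^{CE} = 188.2 kN and R_E = 323.7 − 188.2 = 135.5 kN.
R_C = 64.28 + 188.2 = 252.5 kN.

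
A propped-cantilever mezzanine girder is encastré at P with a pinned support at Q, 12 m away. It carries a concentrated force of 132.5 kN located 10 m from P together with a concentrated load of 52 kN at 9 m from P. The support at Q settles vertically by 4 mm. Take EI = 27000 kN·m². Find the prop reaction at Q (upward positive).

R_Q = 132.4 kN

Remove the prop at Q; the released (primary) structure is a cantilever built in at P.
Free-end deflection of the primary structure under the applied loading (downward +):
  point load 132.5 at a = 10: Pa²(3L − a)/(6EI) = 57417/EI
  point load 52 at a = 9: Pa²(3L − a)/(6EI) = 18954/EI
  δ_0 = 76371/EI
Tip deflection under a unit load at Q: L³/(3EI) = 576/EI.
With EI = 27000 kN·m²: δ_0 = 2.8285 m and δ_{QQ} = 0.021333 m/kN.
Compatibility — the beam at Q must follow the support down by 0.004 m: δ_0 − R_Q·δ_{QQ} = 0.004, so R_Q = (2.8285 − 0.004)/0.021333 = 132.4 kN.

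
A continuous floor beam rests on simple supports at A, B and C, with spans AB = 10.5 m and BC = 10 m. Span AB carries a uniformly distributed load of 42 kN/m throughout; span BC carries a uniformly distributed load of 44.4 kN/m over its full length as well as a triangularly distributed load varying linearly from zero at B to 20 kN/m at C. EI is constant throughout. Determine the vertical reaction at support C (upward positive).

Release continuity at B by inserting a hinge; the redundant is the internal moment M_B. The primary structure is two simply-supported spans AB and BC.
End slopes at the hinge B, treating each span as simply supported:
  span AB: UDL 42: wL³/(24EI) = 2026/EI
  span BC: UDL 44.4: wL³/(24EI) = 1850/EI
  span BC: triangular load, peak 20: 7w₀L³/(360EI) = 388.9/EI
  relative rotation θ_0 = (2026 + 2239)/EI = 4265/EI
A unit hogging moment at B produces rotation L₁/(3EI) + L₂/(3EI) = 6.833/EI.
Compatibility: M_B·(L₁+L₂)/(3EI) = θ_0, giving M_B = 624.1 kN·m (hogging).
Span BC, ΣM about C: R_B^{BC}·10 = 2553 + 624.1, so R_B^{BC} = 317.7 kN and R_C = 544 − 317.7 = 226.3 kN.

R_C = 226.3 kN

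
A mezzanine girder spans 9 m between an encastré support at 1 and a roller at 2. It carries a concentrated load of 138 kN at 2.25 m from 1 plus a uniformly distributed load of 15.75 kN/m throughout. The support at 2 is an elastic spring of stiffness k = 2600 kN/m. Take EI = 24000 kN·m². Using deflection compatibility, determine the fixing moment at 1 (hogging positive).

Choose R_2 as the redundant. The primary structure is the cantilever fixed at 1.
Deflection at 2 on the released cantilever, summing each load's contribution:
  point load 138 at a = 2.25: Pa²(3L − a)/(6EI) = 2882/EI
  UDL 15.75: wL⁴/(8EI) = 12917/EI
  δ_0 = 15799/EI
Flexibility coefficient — unit upward force at 2: δ_{22} = L³/(3EI) = 243/EI.
With EI = 24000 kN·m²: δ_0 = 0.65828 m and δ_{22} = 0.010125 m/kN.
Compatibility — the spring shortens by R_2/k under the reaction it provides: δ_0 − R_2·δ_{22} = R_2/k. With 1/k = 0.000385 m/kN, R_2 = δ_0 / (δ_{22} + 1/k) = 0.65828 / (0.010125 + 0.000385) = 62.64 kN.
Moment equilibrium about 1: M_1 = Σ(load moments about 1) − R_2·L = 948.4 − 62.64×9 = 384.6 kN·m.

M_1 = 384.6 kN·m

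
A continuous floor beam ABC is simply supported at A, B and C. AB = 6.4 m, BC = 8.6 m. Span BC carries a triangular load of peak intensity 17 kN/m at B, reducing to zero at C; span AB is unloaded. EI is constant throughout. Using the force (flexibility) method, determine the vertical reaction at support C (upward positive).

Release continuity at B by inserting a hinge; the redundant is the internal moment M_B. The primary structure is two simply-supported spans AB and BC.
Discontinuity in slope at B on the released structure — sum the simple-span end rotations:
  span BC: triangular load, peak 17: w₀L³/(45EI) = 240.3/EI
  relative rotation θ_0 = (0 + 240.3)/EI = 240.3/EI
A unit hogging moment at B produces rotation L₁/(3EI) + L₂/(3EI) = 5/EI.
Compatibility: M_B·(L₁+L₂)/(3EI) = θ_0, giving M_B = 48.06 kN·m (hogging).
Span BC, ΣM about C: R_B^{BC}·8.6 = 419.1 + 48.06, so R_B^{BC} = 54.32 kN and R_C = 73.1 − 54.32 = 18.78 kN.

R_C = 18.78 kN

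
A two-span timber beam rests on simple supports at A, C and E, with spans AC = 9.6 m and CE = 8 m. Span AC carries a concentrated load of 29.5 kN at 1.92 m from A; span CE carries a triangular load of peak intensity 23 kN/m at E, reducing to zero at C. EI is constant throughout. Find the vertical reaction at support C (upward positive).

R_C = 48.91 kN

Release continuity at C by inserting a hinge; the redundant is the internal moment M_C. The primary structure is two simply-supported spans AC and CE.
Discontinuity in slope at C on the released structure — sum the simple-span end rotations:
  span AC: point load 29.5 at a = 1.92: Pab(L + a)/(6LEI) = 87/EI
  span CE: triangular load, peak 23: 7w₀L³/(360EI) = 229/EI
  relative rotation θ_0 = (87 + 229)/EI = 316/EI
A unit hogging moment at C produces rotation L₁/(3EI) + L₂/(3EI) = 5.867/EI.
Compatibility: M_C·(L₁+L₂)/(3EI) = θ_0, giving M_C = 53.86 kN·m (hogging).
Span AC, ΣM about A with M_C applied at C: R_C^{AC}·9.6 = 56.64 + 53.86, so R_C^{AC} = 11.51 kN and R_A = 29.5 − 11.51 = 17.99 kN.
Span CE, ΣM about E: R_C^{CE}·8 = 245.3 + 53.86, so R_C^{CE} = 37.4 kN and R_E = 92 − 37.4 = 54.6 kN.
R_C = 11.51 + 37.4 = 48.91 kN.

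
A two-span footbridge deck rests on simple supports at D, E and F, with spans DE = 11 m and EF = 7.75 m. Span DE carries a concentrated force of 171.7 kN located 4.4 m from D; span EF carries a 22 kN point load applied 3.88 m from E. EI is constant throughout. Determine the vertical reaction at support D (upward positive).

Release continuity at E by inserting a hinge; the redundant is the internal moment M_E. The primary structure is two simply-supported spans DE and EF.
Discontinuity in slope at E on the released structure — sum the simple-span end rotations:
  span DE: point load 171.7 at a = 4.4: Pab(L + a)/(6LEI) = 1163/EI
  span EF: point load 22 at a = 3.88: Pab(L + b)/(6LEI) = 82.55/EI
  relative rotation θ_0 = (1163 + 82.55)/EI = 1246/EI
A unit hogging moment at E produces rotation L₁/(3EI) + L₂/(3EI) = 6.25/EI.
Slope continuity at E: θ_0 = M_E·6.25/EI, so M_E = 1246/6.25 = 199.4 kN·m (hogging).
Span DE, ΣM about D with M_E applied at E: R_E^{DE}·11 = 755.5 + 199.4, so R_E^{DE} = 86.8 kN and R_D = 171.7 − 86.8 = 84.9 kN.

R_D = 84.9 kN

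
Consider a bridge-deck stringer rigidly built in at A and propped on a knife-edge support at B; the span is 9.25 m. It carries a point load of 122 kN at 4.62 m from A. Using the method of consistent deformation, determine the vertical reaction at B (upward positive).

Choose R_B as the redundant. The primary structure is the cantilever fixed at A.
Free-end deflection of the primary structure under the applied loading (downward +):
  point load 122 at a = 4.62: Pa²(3L − a)/(6EI) = 10038/EI
Flexibility coefficient — unit upward force at B: δ_{BB} = L³/(3EI) = 263.8/EI.
The prop prevents deflection at B: R_B = δ_0/δ_{BB} = 10038/263.8 = 38.05 kN.

R_B = 38.05 kN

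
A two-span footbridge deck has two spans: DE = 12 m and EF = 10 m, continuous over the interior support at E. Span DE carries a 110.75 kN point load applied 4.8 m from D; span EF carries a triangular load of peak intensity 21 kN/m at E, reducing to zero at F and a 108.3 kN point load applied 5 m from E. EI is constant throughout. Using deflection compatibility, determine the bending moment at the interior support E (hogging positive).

Insert a hinge at E; M_E is the redundant, and each span becomes simply supported.
Discontinuity in slope at E on the released structure — sum the simple-span end rotations:
  span DE: point load 110.75 at a = 4.8: Pab(L + a)/(6LEI) = 893.1/EI
  span EF: triangular load, peak 21: w₀L³/(45EI) = 466.7/EI
  span EF: point load 108.3 at a = 5: Pab(L + b)/(6LEI) = 676.9/EI
  relative rotation θ_0 = (893.1 + 1144)/EI = 2037/EI
A unit hogging moment at E produces rotation L₁/(3EI) + L₂/(3EI) = 7.333/EI.
Slope continuity at E: θ_0 = M_E·7.333/EI, so M_E = 2037/7.333 = 277.7 kN·m (hogging).

M_E = 277.7 kN·m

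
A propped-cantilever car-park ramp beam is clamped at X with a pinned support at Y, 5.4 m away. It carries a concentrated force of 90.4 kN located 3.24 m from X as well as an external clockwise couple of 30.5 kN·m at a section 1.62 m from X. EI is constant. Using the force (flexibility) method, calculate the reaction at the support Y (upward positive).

Choose R_Y as the redundant. The primary structure is the cantilever fixed at X.
Free-end deflection of the primary structure under the applied loading (downward +):
  point load 90.4 at a = 3.24: Pa²(3L − a)/(6EI) = 2050/EI
  clockwise couple 30.5 at a = 1.62: M₀a(2L − a)/(2EI) = 226.8/EI
  δ_0 = 2277/EI
Flexibility coefficient — unit upward force at Y: δ_{YY} = L³/(3EI) = 52.49/EI.
The prop prevents deflection at Y: R_Y = δ_0/δ_{YY} = 2277/52.49 = 43.37 kN.

R_Y = 43.37 kN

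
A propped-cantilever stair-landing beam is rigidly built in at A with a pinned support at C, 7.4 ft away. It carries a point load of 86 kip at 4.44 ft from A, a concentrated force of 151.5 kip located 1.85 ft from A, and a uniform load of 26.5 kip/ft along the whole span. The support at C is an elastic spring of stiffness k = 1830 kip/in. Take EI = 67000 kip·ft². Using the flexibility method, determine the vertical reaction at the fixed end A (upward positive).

Remove the prop at C; the released (primary) structure is a cantilever built in at A.
Free-end deflection of the primary structure under the applied loading (downward +):
  point load 86 at a = 4.44: Pa²(3L − a)/(6EI) = 5018/EI
  point load 151.5 at a = 1.85: Pa²(3L − a)/(6EI) = 1759/EI
  UDL 26.5: wL⁴/(8EI) = 9933/EI
  δ_0 = 16710/EI
Flexibility coefficient — unit upward force at C: δ_{CC} = L³/(3EI) = 135.1/EI.
With EI = 67000 kip·ft²: δ_0 = 0.2494 ft and δ_{CC} = 0.002016 ft/kip.
Compatibility — the spring shortens by R_C/k under the reaction it provides: δ_0 − R_C·δ_{CC} = R_C/k. With 1/k = 1/(1830×12) ft/kip = 0.000046 ft/kip, R_C = δ_0 / (δ_{CC} + 1/k) = 0.2494 / (0.002016 + 0.000046) = 121 kip.
Vertical equilibrium: R_A = ΣP − R_C = 433.6 − 121 = 312.6 kip.

R_A = 312.6 kip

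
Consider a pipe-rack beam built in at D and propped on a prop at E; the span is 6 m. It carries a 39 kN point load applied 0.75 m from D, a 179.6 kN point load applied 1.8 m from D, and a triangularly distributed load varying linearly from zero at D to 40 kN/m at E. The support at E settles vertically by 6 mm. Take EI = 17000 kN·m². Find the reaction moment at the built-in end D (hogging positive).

Remove the prop at E; the released (primary) structure is a cantilever built in at D.
Downward deflection at the released point E due to the loads:
  point load 39 at a = 0.75: Pa²(3L − a)/(6EI) = 63.07/EI
  point load 179.6 at a = 1.8: Pa²(3L − a)/(6EI) = 1571/EI
  triangular load, peak 40 at the free end: 11w₀L⁴/(120EI) = 4752/EI
  δ_0 = 6386/EI
Tip deflection under a unit load at E: L³/(3EI) = 72/EI.
With EI = 17000 kN·m²: δ_0 = 0.37566 m and δ_{EE} = 0.004235 m/kN.
Compatibility — the beam at E must follow the support down by 0.006 m: δ_0 − R_E·δ_{EE} = 0.006, so R_E = (0.37566 − 0.006)/0.004235 = 87.28 kN.
Moment equilibrium about D: M_D = Σ(load moments about D) − R_E·L = 832.5 − 87.28×6 = 308.8 kN·m.

M_D = 308.8 kN·m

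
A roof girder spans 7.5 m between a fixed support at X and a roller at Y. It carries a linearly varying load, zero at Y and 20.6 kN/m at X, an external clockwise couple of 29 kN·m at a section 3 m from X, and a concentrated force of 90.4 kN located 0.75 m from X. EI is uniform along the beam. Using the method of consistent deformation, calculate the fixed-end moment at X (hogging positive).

Remove the prop at Y; the released (primary) structure is a cantilever built in at X.
Free-end deflection of the primary structure under the applied loading (downward +):
  triangular load, peak 20.6 at the fixed end: w₀L⁴/(30EI) = 2173/EI
  clockwise couple 29 at a = 3: M₀a(2L − a)/(2EI) = 522/EI
  point load 90.4 at a = 0.75: Pa²(3L − a)/(6EI) = 184.3/EI
  δ_0 = 2879/EI
Tip deflection under a unit load at Y: L³/(3EI) = 140.6/EI.
The prop prevents deflection at Y: R_Y = δ_0/δ_{YY} = 2879/140.6 = 20.47 kN.
Moment equilibrium about X: M_X = Σ(load moments about X) − R_Y·L = 289.9 − 20.47×7.5 = 136.4 kN·m.

M_X = 136.4 kN·m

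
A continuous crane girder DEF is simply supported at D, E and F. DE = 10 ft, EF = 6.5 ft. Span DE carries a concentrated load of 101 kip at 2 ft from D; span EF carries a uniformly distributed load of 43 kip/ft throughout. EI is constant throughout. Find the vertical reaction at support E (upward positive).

Take M_E as the redundant. Released structure: two simple spans DE and EF with a hinge at E.
Discontinuity in slope at E on the released structure — sum the simple-span end rotations:
  span DE: point load 101 at a = 2: Pab(L + a)/(6LEI) = 323.2/EI
  span EF: UDL 43: wL³/(24EI) = 492/EI
  relative rotation θ_0 = (323.2 + 492)/EI = 815.2/EI
A unit hogging moment at E produces rotation L₁/(3EI) + L₂/(3EI) = 5.5/EI.
Compatibility: M_E·(L₁+L₂)/(3EI) = θ_0, giving M_E = 148.2 kip·ft (hogging).
Span DE, ΣM about D with M_E applied at E: R_E^{DE}·10 = 202 + 148.2, so R_E^{DE} = 35.02 kip and R_D = 101 − 35.02 = 65.98 kip.
Span EF, ΣM about F: R_E^{EF}·6.5 = 908.4 + 148.2, so R_E^{EF} = 162.6 kip and R_F = 279.5 − 162.6 = 116.9 kip.
R_E = 35.02 + 162.6 = 197.6 kip.

R_E = 197.6 kip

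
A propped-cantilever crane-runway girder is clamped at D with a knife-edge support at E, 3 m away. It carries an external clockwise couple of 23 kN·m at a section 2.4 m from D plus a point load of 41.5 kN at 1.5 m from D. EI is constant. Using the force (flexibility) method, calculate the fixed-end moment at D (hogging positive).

M_D = 13.22 kN·m

Remove the prop at E; the released (primary) structure is a cantilever built in at D.
Free-end deflection of the primary structure under the applied loading (downward +):
  clockwise couple 23 at a = 2.4: M₀a(2L − a)/(2EI) = 99.36/EI
  point load 41.5 at a = 1.5: Pa²(3L − a)/(6EI) = 116.7/EI
  δ_0 = 216.1/EI
Tip deflection under a unit load at E: L³/(3EI) = 9/EI.
Compatibility at E: δ_0 − R_E·δ_{EE} = 0, so R_E = 216.1/9 = 24.01 kN.
Moment equilibrium about D: M_D = Σ(load moments about D) − R_E·L = 85.25 − 24.01×3 = 13.22 kN·m.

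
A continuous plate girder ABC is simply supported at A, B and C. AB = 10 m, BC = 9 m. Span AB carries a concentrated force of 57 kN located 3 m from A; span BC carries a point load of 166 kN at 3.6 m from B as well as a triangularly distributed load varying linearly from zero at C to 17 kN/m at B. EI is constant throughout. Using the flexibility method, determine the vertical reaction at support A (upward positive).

R_A = 17.87 kN

Insert a hinge at B; M_B is the redundant, and each span becomes simply supported.
Discontinuity in slope at B on the released structure — sum the simple-span end rotations:
  span AB: point load 57 at a = 3: Pab(L + a)/(6LEI) = 259.4/EI
  span BC: point load 166 at a = 3.6: Pab(L + b)/(6LEI) = 860.5/EI
  span BC: triangular load, peak 17: w₀L³/(45EI) = 275.4/EI
  relative rotation θ_0 = (259.4 + 1136)/EI = 1395/EI
A unit hogging moment at B produces rotation L₁/(3EI) + L₂/(3EI) = 6.333/EI.
Compatibility: M_B·(L₁+L₂)/(3EI) = θ_0, giving M_B = 220.3 kN·m (hogging).
Span AB, ΣM about A with M_B applied at B: R_B^{AB}·10 = 171 + 220.3, so R_B^{AB} = 39.13 kN and R_A = 57 − 39.13 = 17.87 kN.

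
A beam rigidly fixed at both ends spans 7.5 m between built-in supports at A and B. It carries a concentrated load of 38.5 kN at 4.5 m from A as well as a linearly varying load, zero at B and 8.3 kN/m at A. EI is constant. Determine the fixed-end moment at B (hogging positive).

M_B = 57.14 kN·m

Release both end moments; the primary structure is a simply-supported span AB with redundants M_A and M_B.
Simple-span end rotations at A and B under the given loads:
  at A: point load 38.5 at a = 4.5: Pab(L + b)/(6LEI) = 121.3/EI
  at B: point load 38.5 at a = 4.5: Pab(L + a)/(6LEI) = 138.6/EI
  at A: triangular load, peak 8.3: w₀L³/(45EI) = 77.81/EI
  at B: triangular load, peak 8.3: 7w₀L³/(360EI) = 68.09/EI
  θ_A0 = 199.1/EI,  θ_B0 = 206.7/EI
Flexibility coefficients: a unit moment at one end gives L/(3EI) there and L/(6EI) at the far end, so f₁₁ = f₂₂ = 2.5/EI and f₁₂ = f₂₁ = 1.25/EI.
Compatibility — zero rotation at each built-in end:
  2.5 M_A + 1.25 M_B = 199.1
  1.25 M_A + 2.5 M_B = 206.7
Solving the pair gives M_A = 51.06 kN·m and M_B = 57.14 kN·m (hogging).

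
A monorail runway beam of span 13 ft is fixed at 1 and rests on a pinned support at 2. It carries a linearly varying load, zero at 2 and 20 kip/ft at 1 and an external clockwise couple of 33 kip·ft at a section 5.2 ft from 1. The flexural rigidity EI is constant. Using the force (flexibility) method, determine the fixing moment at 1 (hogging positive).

Release the roller at 2. Primary structure: cantilever fixed at 1.
Free-end deflection of the primary structure under the applied loading (downward +):
  triangular load, peak 20 at the fixed end: w₀L⁴/(30EI) = 19041/EI
  clockwise couple 33 at a = 5.2: M₀a(2L − a)/(2EI) = 1785/EI
  δ_0 = 20825/EI
Tip deflection under a unit load at 2: L³/(3EI) = 732.3/EI.
Compatibility at 2: δ_0 − R_2·δ_{22} = 0, so R_2 = 20825/732.3 = 28.44 kip.
Moment equilibrium about 1: M_1 = Σ(load moments about 1) − R_2·L = 596.3 − 28.44×13 = 226.7 kip·ft.

M_1 = 226.7 kip·ft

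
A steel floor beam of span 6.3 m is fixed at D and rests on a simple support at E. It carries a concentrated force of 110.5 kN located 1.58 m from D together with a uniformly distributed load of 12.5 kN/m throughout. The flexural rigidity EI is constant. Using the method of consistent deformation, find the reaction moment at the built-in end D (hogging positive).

M_D = 176.4 kN·m

Remove the prop at E; the released (primary) structure is a cantilever built in at D.
Free-end deflection of the primary structure under the applied loading (downward +):
  point load 110.5 at a = 1.58: Pa²(3L − a)/(6EI) = 796.3/EI
  UDL 12.5: wL⁴/(8EI) = 2461/EI
  δ_0 = 3258/EI
Tip deflection under a unit load at E: L³/(3EI) = 83.35/EI.
Compatibility at E: δ_0 − R_E·δ_{EE} = 0, so R_E = 3258/83.35 = 39.08 kN.
Moment equilibrium about D: M_D = Σ(load moments about D) − R_E·L = 422.7 − 39.08×6.3 = 176.4 kN·m.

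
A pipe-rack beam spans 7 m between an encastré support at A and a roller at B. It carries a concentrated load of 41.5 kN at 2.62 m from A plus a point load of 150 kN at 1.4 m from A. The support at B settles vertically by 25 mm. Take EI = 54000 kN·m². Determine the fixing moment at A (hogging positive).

M_A = 289.2 kN·m

Take the reaction at B as the redundant and release it; the primary structure is a cantilever fixed at A.
Downward deflection at the released point B due to the loads:
  point load 41.5 at a = 2.62: Pa²(3L − a)/(6EI) = 872.7/EI
  point load 150 at a = 1.4: Pa²(3L − a)/(6EI) = 960.4/EI
  δ_0 = 1833/EI
Flexibility coefficient — unit upward force at B: δ_{BB} = L³/(3EI) = 114.3/EI.
With EI = 54000 kN·m²: δ_0 = 0.033946 m and δ_{BB} = 0.002117 m/kN.
Compatibility — the beam at B must follow the support down by 0.025 m: δ_0 − R_B·δ_{BB} = 0.025, so R_B = (0.033946 − 0.025)/0.002117 = 4.225 kN.
Moment equilibrium about A: M_A = Σ(load moments about A) − R_B·L = 318.7 − 4.225×7 = 289.2 kN·m.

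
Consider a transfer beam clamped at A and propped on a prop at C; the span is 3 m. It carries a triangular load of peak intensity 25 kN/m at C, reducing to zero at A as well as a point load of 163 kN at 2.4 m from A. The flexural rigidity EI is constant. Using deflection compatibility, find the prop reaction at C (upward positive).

R_C = 135.4 kN

Remove the prop at C; the released (primary) structure is a cantilever built in at A.
Free-end deflection of the primary structure under the applied loading (downward +):
  triangular load, peak 25 at the free end: 11w₀L⁴/(120EI) = 185.6/EI
  point load 163 at a = 2.4: Pa²(3L − a)/(6EI) = 1033/EI
  δ_0 = 1218/EI
Flexibility coefficient — unit upward force at C: δ_{CC} = L³/(3EI) = 9/EI.
The prop prevents deflection at C: R_C = δ_0/δ_{CC} = 1218/9 = 135.4 kN.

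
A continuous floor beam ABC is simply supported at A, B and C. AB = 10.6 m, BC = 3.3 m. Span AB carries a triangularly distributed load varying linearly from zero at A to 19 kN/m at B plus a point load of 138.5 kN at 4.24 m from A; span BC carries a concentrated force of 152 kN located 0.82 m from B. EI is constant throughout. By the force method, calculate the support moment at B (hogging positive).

M_B = 316.1 kN·m

Release continuity at B by inserting a hinge; the redundant is the internal moment M_B. The primary structure is two simply-supported spans AB and BC.
Discontinuity in slope at B on the released structure — sum the simple-span end rotations:
  span AB: triangular load, peak 19: w₀L³/(45EI) = 502.9/EI
  span AB: point load 138.5 at a = 4.24: Pab(L + a)/(6LEI) = 871.5/EI
  span BC: point load 152 at a = 0.82: Pab(L + b)/(6LEI) = 90.23/EI
  relative rotation θ_0 = (1374 + 90.23)/EI = 1465/EI
A unit hogging moment at B produces rotation L₁/(3EI) + L₂/(3EI) = 4.633/EI.
Compatibility: M_B·(L₁+L₂)/(3EI) = θ_0, giving M_B = 316.1 kN·m (hogging).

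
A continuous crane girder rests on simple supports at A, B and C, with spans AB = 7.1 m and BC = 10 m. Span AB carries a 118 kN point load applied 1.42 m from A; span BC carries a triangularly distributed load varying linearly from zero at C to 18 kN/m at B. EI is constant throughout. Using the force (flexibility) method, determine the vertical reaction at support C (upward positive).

Insert a hinge at B; M_B is the redundant, and each span becomes simply supported.
Rotations at B on the released spans (each span's end-slope, ×1/EI):
  span AB: point load 118 at a = 1.42: Pab(L + a)/(6LEI) = 190.3/EI
  span BC: triangular load, peak 18: w₀L³/(45EI) = 400/EI
  relative rotation θ_0 = (190.3 + 400)/EI = 590.3/EI
A unit hogging moment at B produces rotation L₁/(3EI) + L₂/(3EI) = 5.7/EI.
Slope continuity at B: θ_0 = M_B·5.7/EI, so M_B = 590.3/5.7 = 103.6 kN·m (hogging).
Span BC, ΣM about C: R_B^{BC}·10 = 600 + 103.6, so R_B^{BC} = 70.36 kN and R_C = 90 − 70.36 = 19.64 kN.

R_C = 19.64 kN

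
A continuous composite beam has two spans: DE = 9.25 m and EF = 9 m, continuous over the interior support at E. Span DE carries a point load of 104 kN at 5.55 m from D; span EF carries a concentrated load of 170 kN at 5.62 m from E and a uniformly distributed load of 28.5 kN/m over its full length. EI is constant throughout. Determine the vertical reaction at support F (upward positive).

Take M_E as the redundant. Released structure: two simple spans DE and EF with a hinge at E.
Discontinuity in slope at E on the released structure — sum the simple-span end rotations:
  span DE: point load 104 at a = 5.55: Pab(L + a)/(6LEI) = 569.5/EI
  span EF: point load 170 at a = 5.62: Pab(L + b)/(6LEI) = 740.3/EI
  span EF: UDL 28.5: wL³/(24EI) = 865.7/EI
  relative rotation θ_0 = (569.5 + 1606)/EI = 2176/EI
A unit hogging moment at E produces rotation L₁/(3EI) + L₂/(3EI) = 6.083/EI.
Slope continuity at E: θ_0 = M_E·6.083/EI, so M_E = 2176/6.083 = 357.6 kN·m (hogging).
Span EF, ΣM about F: R_E^{EF}·9 = 1729 + 357.6, so R_E^{EF} = 231.8 kN and R_F = 426.5 − 231.8 = 194.7 kN.

R_F = 194.7 kN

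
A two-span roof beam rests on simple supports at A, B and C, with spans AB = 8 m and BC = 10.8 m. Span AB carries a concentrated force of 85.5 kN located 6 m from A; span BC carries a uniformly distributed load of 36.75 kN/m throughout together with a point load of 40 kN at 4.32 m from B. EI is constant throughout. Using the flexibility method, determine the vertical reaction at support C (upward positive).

R_C = 177.1 kN

Release continuity at B by inserting a hinge; the redundant is the internal moment M_B. The primary structure is two simply-supported spans AB and BC.
Discontinuity in slope at B on the released structure — sum the simple-span end rotations:
  span AB: point load 85.5 at a = 6: Pab(L + a)/(6LEI) = 299.2/EI
  span BC: UDL 36.75: wL³/(24EI) = 1929/EI
  span BC: point load 40 at a = 4.32: Pab(L + b)/(6LEI) = 298.6/EI
  relative rotation θ_0 = (299.2 + 2228)/EI = 2527/EI
A unit hogging moment at B produces rotation L₁/(3EI) + L₂/(3EI) = 6.267/EI.
Compatibility: M_B·(L₁+L₂)/(3EI) = θ_0, giving M_B = 403.2 kN·m (hogging).
Span BC, ΣM about C: R_B^{BC}·10.8 = 2402 + 403.2, so R_B^{BC} = 259.8 kN and R_C = 436.9 − 259.8 = 177.1 kN.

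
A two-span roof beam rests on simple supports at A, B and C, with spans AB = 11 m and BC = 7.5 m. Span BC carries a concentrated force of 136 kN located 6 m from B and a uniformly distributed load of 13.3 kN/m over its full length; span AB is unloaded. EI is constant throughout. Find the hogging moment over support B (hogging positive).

M_B = 77.61 kN·m

Release continuity at B by inserting a hinge; the redundant is the internal moment M_B. The primary structure is two simply-supported spans AB and BC.
Rotations at B on the released spans (each span's end-slope, ×1/EI):
  span BC: point load 136 at a = 6: Pab(L + b)/(6LEI) = 244.8/EI
  span BC: UDL 13.3: wL³/(24EI) = 233.8/EI
  relative rotation θ_0 = (0 + 478.6)/EI = 478.6/EI
A unit hogging moment at B produces rotation L₁/(3EI) + L₂/(3EI) = 6.167/EI.
Slope continuity at B: θ_0 = M_B·6.167/EI, so M_B = 478.6/6.167 = 77.61 kN·m (hogging).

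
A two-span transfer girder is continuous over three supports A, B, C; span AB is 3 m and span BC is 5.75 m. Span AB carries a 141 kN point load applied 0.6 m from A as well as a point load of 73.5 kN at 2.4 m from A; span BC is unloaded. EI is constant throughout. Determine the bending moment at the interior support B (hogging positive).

Release continuity at B by inserting a hinge; the redundant is the internal moment M_B. The primary structure is two simply-supported spans AB and BC.
End slopes at the hinge B, treating each span as simply supported:
  span AB: point load 141 at a = 0.6: Pab(L + a)/(6LEI) = 40.61/EI
  span AB: point load 73.5 at a = 2.4: Pab(L + a)/(6LEI) = 31.75/EI
  relative rotation θ_0 = (72.36 + 0)/EI = 72.36/EI
A unit hogging moment at B produces rotation L₁/(3EI) + L₂/(3EI) = 2.917/EI.
Slope continuity at B: θ_0 = M_B·2.917/EI, so M_B = 72.36/2.917 = 24.81 kN·m (hogging).

M_B = 24.81 kN·m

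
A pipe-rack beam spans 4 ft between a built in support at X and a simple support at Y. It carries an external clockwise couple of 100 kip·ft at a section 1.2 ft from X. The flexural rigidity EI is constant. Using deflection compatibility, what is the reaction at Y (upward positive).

Release the roller at Y. Primary structure: cantilever fixed at X.
Deflection at Y on the released cantilever, summing each load's contribution:
  clockwise couple 100 at a = 1.2: M₀a(2L − a)/(2EI) = 408/EI
Tip deflection under a unit load at Y: L³/(3EI) = 21.33/EI.
Compatibility at Y: δ_0 − R_Y·δ_{YY} = 0, so R_Y = 408/21.33 = 19.12 kip.

R_Y = 19.12 kip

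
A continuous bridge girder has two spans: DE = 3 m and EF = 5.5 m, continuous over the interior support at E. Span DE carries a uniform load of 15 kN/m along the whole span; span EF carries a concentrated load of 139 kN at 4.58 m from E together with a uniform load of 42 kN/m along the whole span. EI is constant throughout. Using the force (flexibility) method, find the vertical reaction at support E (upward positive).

R_E = 238 kN

Take M_E as the redundant. Released structure: two simple spans DE and EF with a hinge at E.
Rotations at E on the released spans (each span's end-slope, ×1/EI):
  span DE: UDL 15: wL³/(24EI) = 16.88/EI
  span EF: point load 139 at a = 4.58: Pab(L + b)/(6LEI) = 113.9/EI
  span EF: UDL 42: wL³/(24EI) = 291.2/EI
  relative rotation θ_0 = (16.88 + 405.1)/EI = 422/EI
A unit hogging moment at E produces rotation L₁/(3EI) + L₂/(3EI) = 2.833/EI.
Compatibility: M_E·(L₁+L₂)/(3EI) = θ_0, giving M_E = 148.9 kN·m (hogging).
Span DE, ΣM about D with M_E applied at E: R_E^{DE}·3 = 67.5 + 148.9, so R_E^{DE} = 72.14 kN and R_D = 45 − 72.14 = -27.14 kN.
Span EF, ΣM about F: R_E^{EF}·5.5 = 763.1 + 148.9, so R_E^{EF} = 165.8 kN and R_F = 370 − 165.8 = 204.2 kN.
R_E = 72.14 + 165.8 = 238 kN.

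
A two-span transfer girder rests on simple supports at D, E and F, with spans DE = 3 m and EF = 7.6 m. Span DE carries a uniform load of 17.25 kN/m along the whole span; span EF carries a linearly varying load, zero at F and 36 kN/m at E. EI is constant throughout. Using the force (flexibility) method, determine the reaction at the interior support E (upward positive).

Release continuity at E by inserting a hinge; the redundant is the internal moment M_E. The primary structure is two simply-supported spans DE and EF.
End slopes at the hinge E, treating each span as simply supported:
  span DE: UDL 17.25: wL³/(24EI) = 19.41/EI
  span EF: triangular load, peak 36: w₀L³/(45EI) = 351.2/EI
  relative rotation θ_0 = (19.41 + 351.2)/EI = 370.6/EI
A unit hogging moment at E produces rotation L₁/(3EI) + L₂/(3EI) = 3.533/EI.
Compatibility: M_E·(L₁+L₂)/(3EI) = θ_0, giving M_E = 104.9 kN·m (hogging).
Span DE, ΣM about D with M_E applied at E: R_E^{DE}·3 = 77.62 + 104.9, so R_E^{DE} = 60.84 kN and R_D = 51.75 − 60.84 = -9.086 kN.
Span EF, ΣM about F: R_E^{EF}·7.6 = 693.1 + 104.9, so R_E^{EF} = 105 kN and R_F = 136.8 − 105 = 31.8 kN.
R_E = 60.84 + 105 = 165.8 kN.

R_E = 165.8 kN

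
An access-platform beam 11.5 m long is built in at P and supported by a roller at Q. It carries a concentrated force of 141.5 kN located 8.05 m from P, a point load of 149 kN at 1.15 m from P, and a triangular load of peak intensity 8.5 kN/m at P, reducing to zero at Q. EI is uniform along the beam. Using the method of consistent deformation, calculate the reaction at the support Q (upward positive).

Remove the prop at Q; the released (primary) structure is a cantilever built in at P.
Free-end deflection of the primary structure under the applied loading (downward +):
  point load 141.5 at a = 8.05: Pa²(3L − a)/(6EI) = 40422/EI
  point load 149 at a = 1.15: Pa²(3L − a)/(6EI) = 1095/EI
  triangular load, peak 8.5 at the fixed end: w₀L⁴/(30EI) = 4956/EI
  δ_0 = 46473/EI
Tip deflection under a unit load at Q: L³/(3EI) = 507/EI.
Compatibility at Q: δ_0 − R_Q·δ_{QQ} = 0, so R_Q = 46473/507 = 91.67 kN.

R_Q = 91.67 kN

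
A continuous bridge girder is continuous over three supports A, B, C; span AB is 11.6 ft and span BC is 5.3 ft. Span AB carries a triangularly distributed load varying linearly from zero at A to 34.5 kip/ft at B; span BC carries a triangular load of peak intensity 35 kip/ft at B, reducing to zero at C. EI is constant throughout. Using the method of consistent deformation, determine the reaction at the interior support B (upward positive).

R_B = 259.3 kip

Insert a hinge at B; M_B is the redundant, and each span becomes simply supported.
End slopes at the hinge B, treating each span as simply supported:
  span AB: triangular load, peak 34.5: w₀L³/(45EI) = 1197/EI
  span BC: triangular load, peak 35: w₀L³/(45EI) = 115.8/EI
  relative rotation θ_0 = (1197 + 115.8)/EI = 1312/EI
A unit hogging moment at B produces rotation L₁/(3EI) + L₂/(3EI) = 5.633/EI.
Slope continuity at B: θ_0 = M_B·5.633/EI, so M_B = 1312/5.633 = 233 kip·ft (hogging).
Span AB, ΣM about A with M_B applied at B: R_B^{AB}·11.6 = 1547 + 233, so R_B^{AB} = 153.5 kip and R_A = 200.1 − 153.5 = 46.62 kip.
Span BC, ΣM about C: R_B^{BC}·5.3 = 327.7 + 233, so R_B^{BC} = 105.8 kip and R_C = 92.75 − 105.8 = -13.04 kip.
R_B = 153.5 + 105.8 = 259.3 kip.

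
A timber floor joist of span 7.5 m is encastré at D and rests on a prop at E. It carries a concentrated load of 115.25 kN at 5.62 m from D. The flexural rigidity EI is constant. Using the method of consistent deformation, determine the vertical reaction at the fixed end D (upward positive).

Release the roller at E. Primary structure: cantilever fixed at D.
Free-end deflection of the primary structure under the applied loading (downward +):
  point load 115.25 at a = 5.62: Pa²(3L − a)/(6EI) = 10241/EI
Flexibility coefficient — unit upward force at E: δ_{EE} = L³/(3EI) = 140.6/EI.
Compatibility at E: δ_0 − R_E·δ_{EE} = 0, so R_E = 10241/140.6 = 72.82 kN.
Vertical equilibrium: R_D = ΣP − R_E = 115.2 − 72.82 = 42.43 kN.

R_D = 42.43 kN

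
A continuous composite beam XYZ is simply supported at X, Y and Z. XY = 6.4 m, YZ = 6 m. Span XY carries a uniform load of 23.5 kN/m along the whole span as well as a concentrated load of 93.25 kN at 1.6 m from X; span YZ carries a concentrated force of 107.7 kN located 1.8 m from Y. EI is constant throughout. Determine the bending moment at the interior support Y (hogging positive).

Take M_Y as the redundant. Released structure: two simple spans XY and YZ with a hinge at Y.
Discontinuity in slope at Y on the released structure — sum the simple-span end rotations:
  span XY: UDL 23.5: wL³/(24EI) = 256.7/EI
  span XY: point load 93.25 at a = 1.6: Pab(L + a)/(6LEI) = 149.2/EI
  span YZ: point load 107.7 at a = 1.8: Pab(L + b)/(6LEI) = 230.7/EI
  relative rotation θ_0 = (405.9 + 230.7)/EI = 636.6/EI
A unit hogging moment at Y produces rotation L₁/(3EI) + L₂/(3EI) = 4.133/EI.
Compatibility: M_Y·(L₁+L₂)/(3EI) = θ_0, giving M_Y = 154 kN·m (hogging).

M_Y = 154 kN·m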